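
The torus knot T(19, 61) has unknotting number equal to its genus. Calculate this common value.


For a torus knot T(p,q), both the unknotting number and genus equal (p-1)(q-1)/2.
= (19-1)(61-1)/2
= 18*60/2
= 1080/2 = 540

540


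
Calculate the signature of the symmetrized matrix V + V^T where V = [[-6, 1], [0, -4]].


Step 1: V + V^T = [[-12, 1], [1, -8]]
Step 2: trace = -20, det = 95
Step 3: Discriminant = (-20)^2 - 4*95 = 20
Step 4: Eigenvalues: -7.76393, -12.2361
Step 5: Signature = (# positive eigenvalues) - (# negative eigenvalues) = -2

-2


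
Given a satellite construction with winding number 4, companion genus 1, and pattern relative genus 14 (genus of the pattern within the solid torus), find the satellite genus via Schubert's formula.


Schubert: g(satellite) = g_rel(pattern) + |winding| * g(companion),
where g_rel(pattern) is the genus of the pattern relative to the solid torus.
= 14 + 4 * 1
= 14 + 4 = 18

18


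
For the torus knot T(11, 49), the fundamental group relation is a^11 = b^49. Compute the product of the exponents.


The relation is a^11 = b^49.
Product of exponents = 11 * 49
= 539

539


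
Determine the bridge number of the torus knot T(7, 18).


The bridge number of T(p,q) is min(p,q).
min(7, 18) = 7

7


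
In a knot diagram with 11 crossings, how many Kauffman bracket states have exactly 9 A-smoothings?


We choose which 9 of 11 crossings get A-smoothings.
C(11, 9) = 11! / (9! * 2!)
= 55

55


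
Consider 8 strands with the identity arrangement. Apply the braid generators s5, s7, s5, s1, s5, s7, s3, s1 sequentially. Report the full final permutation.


Starting with identity [1, 2, 3, 4, 5, 6, 7, 8].
Apply generators in sequence:
  After s5: [1, 2, 3, 4, 6, 5, 7, 8]
  After s7: [1, 2, 3, 4, 6, 5, 8, 7]
  After s5: [1, 2, 3, 4, 5, 6, 8, 7]
  After s1: [2, 1, 3, 4, 5, 6, 8, 7]
  After s5: [2, 1, 3, 4, 6, 5, 8, 7]
  After s7: [2, 1, 3, 4, 6, 5, 7, 8]
  After s3: [2, 1, 4, 3, 6, 5, 7, 8]
  After s1: [1, 2, 4, 3, 6, 5, 7, 8]
Final permutation: [1, 2, 4, 3, 6, 5, 7, 8]

[1, 2, 4, 3, 6, 5, 7, 8]


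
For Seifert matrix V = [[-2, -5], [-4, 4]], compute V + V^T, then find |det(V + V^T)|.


Step 1: Form V + V^T where V = [[-2, -5], [-4, 4]]
  V^T = [[-2, -4], [-5, 4]]
  V + V^T = [[-4, -9], [-9, 8]]
Step 2: det(V + V^T) = (-4)*8 - (-9)*(-9)
  = -32 - 81 = -113
Step 3: Knot determinant = |det(V + V^T)| = |-113| = 113

113


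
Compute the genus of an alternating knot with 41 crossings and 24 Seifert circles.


For alternating knots, g = (c - s + 1)/2.
= (41 - 24 + 1)/2
= 18/2 = 9

9


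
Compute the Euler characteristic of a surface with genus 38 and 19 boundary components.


chi = 2 - 2g - b
= 2 - 2*38 - 19
= 2 - 76 - 19 = -93

-93


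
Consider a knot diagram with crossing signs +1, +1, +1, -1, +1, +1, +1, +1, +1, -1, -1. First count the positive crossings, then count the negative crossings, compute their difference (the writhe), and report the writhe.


Step 1: Count positive crossings (+1).
Positive crossings: 8
Step 2: Count negative crossings (-1).
Negative crossings: 3
Step 3: Writhe = (positive) - (negative)
w = 8 - 3 = 5
Step 4: |w| = 5, and w is positive

5


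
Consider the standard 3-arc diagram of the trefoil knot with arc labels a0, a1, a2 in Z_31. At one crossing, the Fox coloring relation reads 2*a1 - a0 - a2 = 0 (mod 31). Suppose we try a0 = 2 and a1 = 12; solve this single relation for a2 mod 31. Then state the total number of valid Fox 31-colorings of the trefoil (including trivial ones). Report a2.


Step 1: Apply the given crossing relation 2*a1 - a0 - a2 = 0 (mod 31).
  a2 = 2*a1 - a0 mod 31
  a2 = 2*12 - 2 mod 31
  a2 = 24 - 2 mod 31
  a2 = 22 mod 31 = 22
Step 2: The trefoil has determinant 3.
  Number of Fox p-colorings (p prime) is p^2 if p = 3, else p.
  Since 31 does not divide 3, only trivial (constant) colorings exist.
  (So the trial a0 = 2, a1 = 12 with a0 != a1 does NOT extend to a valid coloring of the whole trefoil: the other two crossing relations require 3*(a1 - a0) = 0 (mod 31), which fails.)
  Total colorings = 31
Step 3: a2 = 22, total Fox 31-colorings = 31

22


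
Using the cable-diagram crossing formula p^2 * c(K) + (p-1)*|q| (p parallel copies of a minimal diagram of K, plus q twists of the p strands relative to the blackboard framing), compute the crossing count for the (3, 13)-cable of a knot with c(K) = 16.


Step 1: Each of the c(K) crossings of the companion diagram becomes p*p = p^2 crossings among the p parallel strands, and each of the |q| twists s_1 s_2 ... s_(p-1) adds (p-1) crossings.
  Crossings = p^2 * c(K) + (p-1)*|q|
Step 2: = 3^2 * 16 + (3-1)*13
Step 3: = 9*16 + 2*13
Step 4: = 144 + 26 = 170

170


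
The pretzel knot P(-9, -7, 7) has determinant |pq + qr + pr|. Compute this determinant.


Step 1: Compute pq + qr + pr.
pq = (-9)*(-7) = 63
qr = (-7)*7 = -49
pr = (-9)*7 = -63
pq + qr + pr = 63 + (-49) + (-63) = -49
Step 2: Take absolute value.
det(P(-9,-7,7)) = |-49| = 49

49


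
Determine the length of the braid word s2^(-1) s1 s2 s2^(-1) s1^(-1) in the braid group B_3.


The word length counts the number of generators (including inverses).
Listing each generator: s2^(-1), s1, s2, s2^(-1), s1^(-1)
There are 5 generators in this braid word.

5


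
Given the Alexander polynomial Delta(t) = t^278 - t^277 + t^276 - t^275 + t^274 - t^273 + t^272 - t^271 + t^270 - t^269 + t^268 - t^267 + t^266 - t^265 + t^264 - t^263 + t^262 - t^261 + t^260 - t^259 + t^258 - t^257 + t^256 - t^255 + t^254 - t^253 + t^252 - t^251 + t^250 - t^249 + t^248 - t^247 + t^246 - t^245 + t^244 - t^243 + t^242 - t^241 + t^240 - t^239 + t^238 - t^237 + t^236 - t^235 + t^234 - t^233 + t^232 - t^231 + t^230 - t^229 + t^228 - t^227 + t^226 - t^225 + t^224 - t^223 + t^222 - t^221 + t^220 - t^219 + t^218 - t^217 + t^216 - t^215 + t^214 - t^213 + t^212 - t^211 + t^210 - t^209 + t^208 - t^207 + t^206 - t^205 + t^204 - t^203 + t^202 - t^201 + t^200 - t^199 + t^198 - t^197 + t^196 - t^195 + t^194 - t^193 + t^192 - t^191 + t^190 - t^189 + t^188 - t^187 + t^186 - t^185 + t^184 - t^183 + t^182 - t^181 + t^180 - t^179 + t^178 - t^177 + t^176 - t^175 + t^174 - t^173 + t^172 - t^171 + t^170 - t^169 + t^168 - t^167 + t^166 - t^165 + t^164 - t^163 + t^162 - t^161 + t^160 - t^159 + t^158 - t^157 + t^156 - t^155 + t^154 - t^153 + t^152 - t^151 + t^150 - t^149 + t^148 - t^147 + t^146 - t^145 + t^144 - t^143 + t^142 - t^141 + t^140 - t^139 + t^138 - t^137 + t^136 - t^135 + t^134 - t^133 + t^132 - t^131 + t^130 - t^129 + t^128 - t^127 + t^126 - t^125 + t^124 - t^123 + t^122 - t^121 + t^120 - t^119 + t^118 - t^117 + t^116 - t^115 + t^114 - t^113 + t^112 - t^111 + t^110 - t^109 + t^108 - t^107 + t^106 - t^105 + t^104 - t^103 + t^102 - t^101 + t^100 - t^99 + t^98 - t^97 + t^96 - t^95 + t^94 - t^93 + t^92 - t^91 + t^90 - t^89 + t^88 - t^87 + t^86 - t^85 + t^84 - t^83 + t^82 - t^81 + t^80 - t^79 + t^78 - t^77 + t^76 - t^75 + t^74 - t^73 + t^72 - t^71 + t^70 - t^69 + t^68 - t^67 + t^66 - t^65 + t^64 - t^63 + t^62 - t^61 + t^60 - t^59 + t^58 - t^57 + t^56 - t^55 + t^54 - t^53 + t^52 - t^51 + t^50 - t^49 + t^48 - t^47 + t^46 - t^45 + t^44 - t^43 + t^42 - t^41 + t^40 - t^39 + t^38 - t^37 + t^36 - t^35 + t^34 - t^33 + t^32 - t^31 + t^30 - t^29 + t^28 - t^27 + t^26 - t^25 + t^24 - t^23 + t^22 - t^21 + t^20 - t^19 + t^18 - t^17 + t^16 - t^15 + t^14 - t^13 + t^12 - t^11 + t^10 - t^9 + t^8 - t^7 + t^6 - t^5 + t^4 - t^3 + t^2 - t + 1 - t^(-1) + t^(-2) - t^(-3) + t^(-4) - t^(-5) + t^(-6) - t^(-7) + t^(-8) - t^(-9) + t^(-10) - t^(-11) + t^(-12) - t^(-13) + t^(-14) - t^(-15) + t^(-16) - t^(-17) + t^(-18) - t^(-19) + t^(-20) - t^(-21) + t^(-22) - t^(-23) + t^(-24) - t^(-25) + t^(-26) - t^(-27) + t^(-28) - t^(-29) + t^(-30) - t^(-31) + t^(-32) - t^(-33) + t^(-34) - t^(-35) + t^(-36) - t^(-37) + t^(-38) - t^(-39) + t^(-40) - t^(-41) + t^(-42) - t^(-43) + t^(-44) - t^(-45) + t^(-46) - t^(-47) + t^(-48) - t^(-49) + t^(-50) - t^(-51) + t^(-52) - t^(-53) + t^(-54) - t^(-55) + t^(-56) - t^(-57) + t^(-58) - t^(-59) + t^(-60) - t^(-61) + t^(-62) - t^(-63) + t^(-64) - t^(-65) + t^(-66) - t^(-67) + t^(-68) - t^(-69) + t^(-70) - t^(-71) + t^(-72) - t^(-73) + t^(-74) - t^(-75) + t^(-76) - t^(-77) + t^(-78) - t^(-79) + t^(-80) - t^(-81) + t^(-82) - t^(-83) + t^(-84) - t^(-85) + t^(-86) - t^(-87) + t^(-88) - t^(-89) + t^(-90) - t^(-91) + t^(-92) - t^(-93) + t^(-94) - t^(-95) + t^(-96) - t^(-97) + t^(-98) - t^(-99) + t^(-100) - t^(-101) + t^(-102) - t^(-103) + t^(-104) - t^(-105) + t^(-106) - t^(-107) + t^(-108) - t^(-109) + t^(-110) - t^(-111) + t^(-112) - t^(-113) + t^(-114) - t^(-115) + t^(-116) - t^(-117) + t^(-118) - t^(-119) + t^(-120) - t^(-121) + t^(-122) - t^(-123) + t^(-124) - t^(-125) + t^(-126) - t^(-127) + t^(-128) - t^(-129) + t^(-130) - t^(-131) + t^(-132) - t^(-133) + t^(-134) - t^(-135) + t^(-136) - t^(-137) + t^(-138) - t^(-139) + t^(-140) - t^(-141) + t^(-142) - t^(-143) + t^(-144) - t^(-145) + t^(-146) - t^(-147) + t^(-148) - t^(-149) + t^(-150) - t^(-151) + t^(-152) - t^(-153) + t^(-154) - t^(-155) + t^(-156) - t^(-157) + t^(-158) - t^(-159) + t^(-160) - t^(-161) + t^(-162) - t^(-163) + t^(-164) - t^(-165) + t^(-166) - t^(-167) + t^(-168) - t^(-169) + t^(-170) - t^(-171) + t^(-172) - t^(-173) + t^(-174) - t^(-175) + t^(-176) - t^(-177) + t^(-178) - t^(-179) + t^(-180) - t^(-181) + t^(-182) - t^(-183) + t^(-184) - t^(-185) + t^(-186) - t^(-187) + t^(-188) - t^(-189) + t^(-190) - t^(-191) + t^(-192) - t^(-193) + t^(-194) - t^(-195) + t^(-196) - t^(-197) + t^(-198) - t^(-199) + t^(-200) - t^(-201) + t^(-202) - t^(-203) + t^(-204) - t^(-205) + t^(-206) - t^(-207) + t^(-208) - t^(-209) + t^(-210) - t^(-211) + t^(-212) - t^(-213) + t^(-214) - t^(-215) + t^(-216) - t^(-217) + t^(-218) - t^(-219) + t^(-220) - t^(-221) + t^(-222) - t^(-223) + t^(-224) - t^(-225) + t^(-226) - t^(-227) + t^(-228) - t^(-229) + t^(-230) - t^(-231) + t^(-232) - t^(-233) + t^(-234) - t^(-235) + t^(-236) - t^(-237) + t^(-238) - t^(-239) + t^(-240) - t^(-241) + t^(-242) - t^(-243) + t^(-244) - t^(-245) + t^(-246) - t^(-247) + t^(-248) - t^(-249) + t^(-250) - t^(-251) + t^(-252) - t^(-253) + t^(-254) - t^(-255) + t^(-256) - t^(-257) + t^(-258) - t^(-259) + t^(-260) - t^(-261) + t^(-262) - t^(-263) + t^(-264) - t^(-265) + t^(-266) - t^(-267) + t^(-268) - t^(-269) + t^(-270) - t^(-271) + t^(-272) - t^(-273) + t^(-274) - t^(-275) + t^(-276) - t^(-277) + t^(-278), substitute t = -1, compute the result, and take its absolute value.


Step 1: The polynomial has 557 terms with alternating signs, exponents from 278 down to -278.
Step 2: Substitute t = -1. The i-th term has coefficient (-1)^i and exponent (m-i),
  so its value is (-1)^i * (-1)^(m-i) = (-1)^m = 1 for every i.
Step 3: All 557 terms equal 1, so Delta(-1) = 557 * (1) = 557
Step 4: |Delta(-1)| = 557

557


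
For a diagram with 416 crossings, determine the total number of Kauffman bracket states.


Each crossing contributes 2 choices (A-smoothing or B-smoothing).
Total states = 2^416 = 169230328010303641331690318856389386196071598838855992136870091590247882556495704531248437872567112920983350278405979725889536

169230328010303641331690318856389386196071598838855992136870091590247882556495704531248437872567112920983350278405979725889536


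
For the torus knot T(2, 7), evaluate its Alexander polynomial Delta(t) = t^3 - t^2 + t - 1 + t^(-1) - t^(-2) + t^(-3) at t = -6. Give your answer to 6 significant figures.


Substituting t = -6 into Delta(t) = t^3 - t^2 + t - 1 + t^(-1) - t^(-2) + t^(-3):
Term values: (-216) + (-36) + (-6) + (-1) + (-0.166667) + (-0.0277778) + (-0.00462963)
Sum = -259.1990741
Rounded to 6 significant figures: -259.199

-259.199


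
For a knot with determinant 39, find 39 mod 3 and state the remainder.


Step 1: A knot is p-colorable if and only if p divides its determinant.
Step 2: Compute 39 mod 3.
39 = 13 * 3 + 0
Step 3: 39 mod 3 = 0
Step 4: The knot is 3-colorable: yes

0


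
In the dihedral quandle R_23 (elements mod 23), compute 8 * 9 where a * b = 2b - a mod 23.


8 * 9 = 2*9 - 8 mod 23
= 18 - 8 mod 23
= 10 mod 23 = 10

10


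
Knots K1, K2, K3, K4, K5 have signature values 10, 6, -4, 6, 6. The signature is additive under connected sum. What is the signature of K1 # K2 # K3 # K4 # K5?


The signature is additive under connected sum.
signature(K1 # K2 # K3 # K4 # K5) = (10) + (6) + (-4) + (6) + (6)
= 24

24


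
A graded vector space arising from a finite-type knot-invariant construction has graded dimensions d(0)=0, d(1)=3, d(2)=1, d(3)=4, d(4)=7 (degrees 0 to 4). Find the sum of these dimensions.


Total dimension = d(0) + d(1) + ... + d(4)
= 0 + 3 + 1 + 4 + 7
= 15

15


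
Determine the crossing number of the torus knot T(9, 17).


For a torus knot T(p, q) with gcd(p,q)=1,
the crossing number is min(p*(q-1), q*(p-1)).
p*(q-1) = 9*16 = 144
q*(p-1) = 17*8 = 136
min(144, 136) = 136

136


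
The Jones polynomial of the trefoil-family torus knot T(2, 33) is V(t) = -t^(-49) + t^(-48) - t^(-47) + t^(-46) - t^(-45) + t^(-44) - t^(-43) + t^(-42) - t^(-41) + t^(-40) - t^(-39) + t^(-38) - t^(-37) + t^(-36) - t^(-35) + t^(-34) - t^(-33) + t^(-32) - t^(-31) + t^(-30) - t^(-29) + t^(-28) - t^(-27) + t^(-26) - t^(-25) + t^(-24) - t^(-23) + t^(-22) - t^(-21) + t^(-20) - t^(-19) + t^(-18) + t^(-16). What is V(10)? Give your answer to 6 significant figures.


Substituting t = 10 into V(t) = -t^(-49) + t^(-48) - t^(-47) + t^(-46) - t^(-45) + t^(-44) - t^(-43) + t^(-42) - t^(-41) + t^(-40) - t^(-39) + t^(-38) - t^(-37) + t^(-36) - t^(-35) + t^(-34) - t^(-33) + t^(-32) - t^(-31) + t^(-30) - t^(-29) + t^(-28) - t^(-27) + t^(-26) - t^(-25) + t^(-24) - t^(-23) + t^(-22) - t^(-21) + t^(-20) - t^(-19) + t^(-18) + t^(-16):
  (-)t^(-49) = -1e-49
  (+)t^(-48) = 1e-48
  (-)t^(-47) = -1e-47
  (+)t^(-46) = 1e-46
  (-)t^(-45) = -1e-45
  (+)t^(-44) = 1e-44
  (-)t^(-43) = -1e-43
  (+)t^(-42) = 1e-42
  (-)t^(-41) = -1e-41
  (+)t^(-40) = 1e-40
  (-)t^(-39) = -1e-39
  (+)t^(-38) = 1e-38
  (-)t^(-37) = -1e-37
  (+)t^(-36) = 1e-36
  (-)t^(-35) = -1e-35
  (+)t^(-34) = 1e-34
  (-)t^(-33) = -1e-33
  (+)t^(-32) = 1e-32
  (-)t^(-31) = -1e-31
  (+)t^(-30) = 1e-30
  (-)t^(-29) = -1e-29
  (+)t^(-28) = 1e-28
  (-)t^(-27) = -1e-27
  (+)t^(-26) = 1e-26
  (-)t^(-25) = -1e-25
  (+)t^(-24) = 1e-24
  (-)t^(-23) = -1e-23
  (+)t^(-22) = 1e-22
  (-)t^(-21) = -1e-21
  (+)t^(-20) = 1e-20
  (-)t^(-19) = -1e-19
  (+)t^(-18) = 1e-18
  (+)t^(-16) = 1e-16
Sum = (-1e-49) + (1e-48) + (-1e-47) + (1e-46) + (-1e-45) + (1e-44) + (-1e-43) + (1e-42) + (-1e-41) + (1e-40) + (-1e-39) + (1e-38) + (-1e-37) + (1e-36) + (-1e-35) + (1e-34) + (-1e-33) + (1e-32) + (-1e-31) + (1e-30) + (-1e-29) + (1e-28) + (-1e-27) + (1e-26) + (-1e-25) + (1e-24) + (-1e-23) + (1e-22) + (-1e-21) + (1e-20) + (-1e-19) + (1e-18) + (1e-16)
= 1.009090909e-16
Rounded to 6 significant figures: 1.00909e-16

1.00909e-16


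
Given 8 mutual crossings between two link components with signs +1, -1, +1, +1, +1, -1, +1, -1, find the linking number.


Step 1: Count positive crossings: 5
Step 2: Count negative crossings: 3
Step 3: Sum of signs = 5 - 3 = 2
Step 4: Linking number = sum/2 = 2/2 = 1

1


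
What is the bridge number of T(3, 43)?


The bridge number of T(p,q) is min(p,q).
min(3, 43) = 3

3


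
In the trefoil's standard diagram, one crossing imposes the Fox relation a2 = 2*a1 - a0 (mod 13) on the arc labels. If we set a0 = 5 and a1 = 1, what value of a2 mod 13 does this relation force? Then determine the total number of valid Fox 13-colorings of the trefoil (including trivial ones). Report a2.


Step 1: Apply the given crossing relation 2*a1 - a0 - a2 = 0 (mod 13).
  a2 = 2*a1 - a0 mod 13
  a2 = 2*1 - 5 mod 13
  a2 = 2 - 5 mod 13
  a2 = -3 mod 13 = 10
Step 2: The trefoil has determinant 3.
  Number of Fox p-colorings (p prime) is p^2 if p = 3, else p.
  Since 13 does not divide 3, only trivial (constant) colorings exist.
  (So the trial a0 = 5, a1 = 1 with a0 != a1 does NOT extend to a valid coloring of the whole trefoil: the other two crossing relations require 3*(a1 - a0) = 0 (mod 13), which fails.)
  Total colorings = 13
Step 3: a2 = 10, total Fox 13-colorings = 13

10


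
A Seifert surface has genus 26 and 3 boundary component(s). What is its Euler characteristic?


chi = 2 - 2g - b
= 2 - 2*26 - 3
= 2 - 52 - 3 = -53

-53


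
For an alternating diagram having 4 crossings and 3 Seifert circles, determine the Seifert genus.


For alternating knots, g = (c - s + 1)/2.
= (4 - 3 + 1)/2
= 2/2 = 1

1


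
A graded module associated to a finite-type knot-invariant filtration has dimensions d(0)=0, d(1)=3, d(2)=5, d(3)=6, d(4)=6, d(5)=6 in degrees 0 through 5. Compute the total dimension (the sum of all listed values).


Total dimension = d(0) + d(1) + ... + d(5)
= 0 + 3 + 5 + 6 + 6 + 6
= 26

26


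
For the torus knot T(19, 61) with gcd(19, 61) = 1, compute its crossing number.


For a torus knot T(p, q) with gcd(p,q)=1,
the crossing number is min(p*(q-1), q*(p-1)).
p*(q-1) = 19*60 = 1140
q*(p-1) = 61*18 = 1098
min(1140, 1098) = 1098

1098


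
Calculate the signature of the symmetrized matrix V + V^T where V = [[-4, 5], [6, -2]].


Step 1: V + V^T = [[-8, 11], [11, -4]]
Step 2: trace = -12, det = -89
Step 3: Discriminant = (-12)^2 - 4*(-89) = 500
Step 4: Eigenvalues: 5.18034, -17.1803
Step 5: Signature = (# positive eigenvalues) - (# negative eigenvalues) = 0

0


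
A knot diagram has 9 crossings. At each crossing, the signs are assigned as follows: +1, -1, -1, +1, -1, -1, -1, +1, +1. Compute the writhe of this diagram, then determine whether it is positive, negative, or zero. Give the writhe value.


Step 1: Count positive crossings (+1).
Positive crossings: 4
Step 2: Count negative crossings (-1).
Negative crossings: 5
Step 3: Writhe = (positive) - (negative)
w = 4 - 5 = -1
Step 4: |w| = 1, and w is negative

-1


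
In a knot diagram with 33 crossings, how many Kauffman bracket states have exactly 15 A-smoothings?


We choose which 15 of 33 crossings get A-smoothings.
C(33, 15) = 33! / (15! * 18!)
= 1037158320

1037158320


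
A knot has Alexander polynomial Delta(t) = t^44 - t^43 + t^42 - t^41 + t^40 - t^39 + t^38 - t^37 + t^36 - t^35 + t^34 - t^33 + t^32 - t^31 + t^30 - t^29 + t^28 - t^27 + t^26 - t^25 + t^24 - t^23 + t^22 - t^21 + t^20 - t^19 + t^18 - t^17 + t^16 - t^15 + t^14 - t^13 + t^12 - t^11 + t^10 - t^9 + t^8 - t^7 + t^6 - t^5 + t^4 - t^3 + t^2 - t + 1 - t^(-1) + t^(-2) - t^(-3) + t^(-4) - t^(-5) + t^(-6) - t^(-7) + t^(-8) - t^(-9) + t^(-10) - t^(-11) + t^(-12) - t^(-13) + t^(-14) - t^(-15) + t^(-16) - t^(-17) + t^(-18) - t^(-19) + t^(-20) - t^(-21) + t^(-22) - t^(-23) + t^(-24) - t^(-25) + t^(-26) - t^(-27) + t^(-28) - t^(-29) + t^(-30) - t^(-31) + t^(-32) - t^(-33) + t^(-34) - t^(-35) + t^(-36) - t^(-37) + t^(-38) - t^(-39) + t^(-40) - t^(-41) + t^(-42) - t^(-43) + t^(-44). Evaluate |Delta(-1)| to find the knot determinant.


Step 1: The polynomial has 89 terms with alternating signs, exponents from 44 down to -44.
Step 2: Substitute t = -1. The i-th term has coefficient (-1)^i and exponent (m-i),
  so its value is (-1)^i * (-1)^(m-i) = (-1)^m = 1 for every i.
Step 3: All 89 terms equal 1, so Delta(-1) = 89 * (1) = 89
Step 4: |Delta(-1)| = 89

89


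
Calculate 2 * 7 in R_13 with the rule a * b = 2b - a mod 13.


2 * 7 = 2*7 - 2 mod 13
= 14 - 2 mod 13
= 12 mod 13 = 12

12


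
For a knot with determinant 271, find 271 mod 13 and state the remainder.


Step 1: A knot is p-colorable if and only if p divides its determinant.
Step 2: Compute 271 mod 13.
271 = 20 * 13 + 11
Step 3: 271 mod 13 = 11
Step 4: The knot is 13-colorable: no

11


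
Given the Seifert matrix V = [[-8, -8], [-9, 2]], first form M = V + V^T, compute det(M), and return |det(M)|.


Step 1: Form V + V^T where V = [[-8, -8], [-9, 2]]
  V^T = [[-8, -9], [-8, 2]]
  V + V^T = [[-16, -17], [-17, 4]]
Step 2: det(V + V^T) = (-16)*4 - (-17)*(-17)
  = -64 - 289 = -353
Step 3: Knot determinant = |det(V + V^T)| = |-353| = 353

353


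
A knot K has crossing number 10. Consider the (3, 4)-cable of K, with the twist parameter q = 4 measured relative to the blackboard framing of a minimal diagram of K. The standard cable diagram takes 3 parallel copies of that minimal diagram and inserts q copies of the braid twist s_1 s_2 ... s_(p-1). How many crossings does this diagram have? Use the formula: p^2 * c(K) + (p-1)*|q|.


Step 1: Each of the c(K) crossings of the companion diagram becomes p*p = p^2 crossings among the p parallel strands, and each of the |q| twists s_1 s_2 ... s_(p-1) adds (p-1) crossings.
  Crossings = p^2 * c(K) + (p-1)*|q|
Step 2: = 3^2 * 10 + (3-1)*4
Step 3: = 9*10 + 2*4
Step 4: = 90 + 8 = 98

98


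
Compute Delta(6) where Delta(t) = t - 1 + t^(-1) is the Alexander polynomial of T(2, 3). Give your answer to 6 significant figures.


Substituting t = 6 into Delta(t) = t - 1 + t^(-1):
Term values: (6) + (-1) + (0.166667)
Sum = 5.166666667
Rounded to 6 significant figures: 5.16667

5.16667


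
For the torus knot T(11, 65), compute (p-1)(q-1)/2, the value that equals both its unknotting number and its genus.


For a torus knot T(p,q), both the unknotting number and genus equal (p-1)(q-1)/2.
= (11-1)(65-1)/2
= 10*64/2
= 640/2 = 320

320


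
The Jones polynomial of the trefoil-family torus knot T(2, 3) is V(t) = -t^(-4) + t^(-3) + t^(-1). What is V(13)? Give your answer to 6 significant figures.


Substituting t = 13 into V(t) = -t^(-4) + t^(-3) + t^(-1):
  (-)t^(-4) = -3.50128e-05
  (+)t^(-3) = 0.000455166
  (+)t^(-1) = 0.0769231
Sum = (-3.50128e-05) + (0.000455166) + (0.0769231)
= 0.07734323028
Rounded to 6 significant figures: 0.0773432

0.0773432


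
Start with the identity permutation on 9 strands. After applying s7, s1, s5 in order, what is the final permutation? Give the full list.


Starting with identity [1, 2, 3, 4, 5, 6, 7, 8, 9].
Apply generators in sequence:
  After s7: [1, 2, 3, 4, 5, 6, 8, 7, 9]
  After s1: [2, 1, 3, 4, 5, 6, 8, 7, 9]
  After s5: [2, 1, 3, 4, 6, 5, 8, 7, 9]
Final permutation: [2, 1, 3, 4, 6, 5, 8, 7, 9]

[2, 1, 3, 4, 6, 5, 8, 7, 9]


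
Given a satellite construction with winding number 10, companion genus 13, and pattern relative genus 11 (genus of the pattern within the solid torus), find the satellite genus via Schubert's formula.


Schubert: g(satellite) = g_rel(pattern) + |winding| * g(companion),
where g_rel(pattern) is the genus of the pattern relative to the solid torus.
= 11 + 10 * 13
= 11 + 130 = 141

141


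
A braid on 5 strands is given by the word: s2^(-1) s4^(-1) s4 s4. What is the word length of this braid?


The word length counts the number of generators (including inverses).
Listing each generator: s2^(-1), s4^(-1), s4, s4
There are 4 generators in this braid word.

4


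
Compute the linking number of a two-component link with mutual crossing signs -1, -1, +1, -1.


Step 1: Count positive crossings: 1
Step 2: Count negative crossings: 3
Step 3: Sum of signs = 1 - 3 = -2
Step 4: Linking number = sum/2 = -2/2 = -1

-1


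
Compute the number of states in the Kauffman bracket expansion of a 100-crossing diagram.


Each crossing contributes 2 choices (A-smoothing or B-smoothing).
Total states = 2^100 = 1267650600228229401496703205376

1267650600228229401496703205376


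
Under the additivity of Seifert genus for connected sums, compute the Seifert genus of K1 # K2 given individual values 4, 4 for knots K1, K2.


The Seifert genus is additive under connected sum.
Seifert genus(K1 # K2) = (4) + (4)
= 8

8


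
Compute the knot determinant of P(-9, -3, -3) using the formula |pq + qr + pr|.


Step 1: Compute pq + qr + pr.
pq = (-9)*(-3) = 27
qr = (-3)*(-3) = 9
pr = (-9)*(-3) = 27
pq + qr + pr = 27 + 9 + 27 = 63
Step 2: Take absolute value.
det(P(-9,-3,-3)) = |63| = 63

63


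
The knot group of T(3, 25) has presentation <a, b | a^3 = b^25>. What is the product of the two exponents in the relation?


The relation is a^3 = b^25.
Product of exponents = 3 * 25
= 75

75


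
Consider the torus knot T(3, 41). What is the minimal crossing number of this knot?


For a torus knot T(p, q) with gcd(p,q)=1,
the crossing number is min(p*(q-1), q*(p-1)).
p*(q-1) = 3*40 = 120
q*(p-1) = 41*2 = 82
min(120, 82) = 82

82


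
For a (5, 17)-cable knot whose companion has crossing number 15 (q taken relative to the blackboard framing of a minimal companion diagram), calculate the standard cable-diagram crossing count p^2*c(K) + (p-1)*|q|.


Step 1: Each of the c(K) crossings of the companion diagram becomes p*p = p^2 crossings among the p parallel strands, and each of the |q| twists s_1 s_2 ... s_(p-1) adds (p-1) crossings.
  Crossings = p^2 * c(K) + (p-1)*|q|
Step 2: = 5^2 * 15 + (5-1)*17
Step 3: = 25*15 + 4*17
Step 4: = 375 + 68 = 443

443


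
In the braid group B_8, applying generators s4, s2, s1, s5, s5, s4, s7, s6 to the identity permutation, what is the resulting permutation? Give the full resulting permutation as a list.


Starting with identity [1, 2, 3, 4, 5, 6, 7, 8].
Apply generators in sequence:
  After s4: [1, 2, 3, 5, 4, 6, 7, 8]
  After s2: [1, 3, 2, 5, 4, 6, 7, 8]
  After s1: [3, 1, 2, 5, 4, 6, 7, 8]
  After s5: [3, 1, 2, 5, 6, 4, 7, 8]
  After s5: [3, 1, 2, 5, 4, 6, 7, 8]
  After s4: [3, 1, 2, 4, 5, 6, 7, 8]
  After s7: [3, 1, 2, 4, 5, 6, 8, 7]
  After s6: [3, 1, 2, 4, 5, 8, 6, 7]
Final permutation: [3, 1, 2, 4, 5, 8, 6, 7]

[3, 1, 2, 4, 5, 8, 6, 7]


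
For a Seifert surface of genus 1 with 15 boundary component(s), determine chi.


chi = 2 - 2g - b
= 2 - 2*1 - 15
= 2 - 2 - 15 = -15

-15


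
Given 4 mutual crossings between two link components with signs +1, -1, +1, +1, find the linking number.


Step 1: Count positive crossings: 3
Step 2: Count negative crossings: 1
Step 3: Sum of signs = 3 - 1 = 2
Step 4: Linking number = sum/2 = 2/2 = 1

1


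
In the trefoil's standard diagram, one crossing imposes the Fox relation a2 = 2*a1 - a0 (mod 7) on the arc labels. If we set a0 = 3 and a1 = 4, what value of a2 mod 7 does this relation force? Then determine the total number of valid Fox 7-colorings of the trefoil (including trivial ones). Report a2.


Step 1: Apply the given crossing relation 2*a1 - a0 - a2 = 0 (mod 7).
  a2 = 2*a1 - a0 mod 7
  a2 = 2*4 - 3 mod 7
  a2 = 8 - 3 mod 7
  a2 = 5 mod 7 = 5
Step 2: The trefoil has determinant 3.
  Number of Fox p-colorings (p prime) is p^2 if p = 3, else p.
  Since 7 does not divide 3, only trivial (constant) colorings exist.
  (So the trial a0 = 3, a1 = 4 with a0 != a1 does NOT extend to a valid coloring of the whole trefoil: the other two crossing relations require 3*(a1 - a0) = 0 (mod 7), which fails.)
  Total colorings = 7
Step 3: a2 = 5, total Fox 7-colorings = 7

5


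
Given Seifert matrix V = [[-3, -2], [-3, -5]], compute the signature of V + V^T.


Step 1: V + V^T = [[-6, -5], [-5, -10]]
Step 2: trace = -16, det = 35
Step 3: Discriminant = (-16)^2 - 4*35 = 116
Step 4: Eigenvalues: -2.61484, -13.3852
Step 5: Signature = (# positive eigenvalues) - (# negative eigenvalues) = -2

-2


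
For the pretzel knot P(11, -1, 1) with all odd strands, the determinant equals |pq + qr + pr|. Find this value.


Step 1: Compute pq + qr + pr.
pq = 11*(-1) = -11
qr = (-1)*1 = -1
pr = 11*1 = 11
pq + qr + pr = -11 + (-1) + 11 = -1
Step 2: Take absolute value.
det(P(11,-1,1)) = |-1| = 1

1


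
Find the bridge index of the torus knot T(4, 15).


The bridge number of T(p,q) is min(p,q).
min(4, 15) = 4

4


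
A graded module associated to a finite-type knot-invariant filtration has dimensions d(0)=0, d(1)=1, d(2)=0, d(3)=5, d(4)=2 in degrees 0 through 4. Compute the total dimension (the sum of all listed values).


Total dimension = d(0) + d(1) + ... + d(4)
= 0 + 1 + 0 + 5 + 2
= 8

8


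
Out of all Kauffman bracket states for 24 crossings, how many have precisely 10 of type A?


We choose which 10 of 24 crossings get A-smoothings.
C(24, 10) = 24! / (10! * 14!)
= 1961256

1961256


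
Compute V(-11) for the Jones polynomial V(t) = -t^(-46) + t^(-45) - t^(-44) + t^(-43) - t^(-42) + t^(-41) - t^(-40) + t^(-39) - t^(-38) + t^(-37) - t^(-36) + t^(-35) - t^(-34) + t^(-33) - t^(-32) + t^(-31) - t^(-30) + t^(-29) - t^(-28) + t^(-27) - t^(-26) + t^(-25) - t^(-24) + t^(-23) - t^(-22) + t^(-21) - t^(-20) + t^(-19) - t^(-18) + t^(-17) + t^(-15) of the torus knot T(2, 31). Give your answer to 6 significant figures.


Substituting t = -11 into V(t) = -t^(-46) + t^(-45) - t^(-44) + t^(-43) - t^(-42) + t^(-41) - t^(-40) + t^(-39) - t^(-38) + t^(-37) - t^(-36) + t^(-35) - t^(-34) + t^(-33) - t^(-32) + t^(-31) - t^(-30) + t^(-29) - t^(-28) + t^(-27) - t^(-26) + t^(-25) - t^(-24) + t^(-23) - t^(-22) + t^(-21) - t^(-20) + t^(-19) - t^(-18) + t^(-17) + t^(-15):
  (-)t^(-46) = -1.2472e-48
  (+)t^(-45) = -1.37192e-47
  (-)t^(-44) = -1.50911e-46
  (+)t^(-43) = -1.66002e-45
  (-)t^(-42) = -1.82603e-44
  (+)t^(-41) = -2.00863e-43
  (-)t^(-40) = -2.20949e-42
  (+)t^(-39) = -2.43044e-41
  (-)t^(-38) = -2.67349e-40
  (+)t^(-37) = -2.94083e-39
  (-)t^(-36) = -3.23492e-38
  (+)t^(-35) = -3.55841e-37
  (-)t^(-34) = -3.91425e-36
  (+)t^(-33) = -4.30568e-35
  (-)t^(-32) = -4.73624e-34
  (+)t^(-31) = -5.20987e-33
  (-)t^(-30) = -5.73086e-32
  (+)t^(-29) = -6.30394e-31
  (-)t^(-28) = -6.93433e-30
  (+)t^(-27) = -7.62777e-29
  (-)t^(-26) = -8.39055e-28
  (+)t^(-25) = -9.2296e-27
  (-)t^(-24) = -1.01526e-25
  (+)t^(-23) = -1.11678e-24
  (-)t^(-22) = -1.22846e-23
  (+)t^(-21) = -1.35131e-22
  (-)t^(-20) = -1.48644e-21
  (+)t^(-19) = -1.63508e-20
  (-)t^(-18) = -1.79859e-19
  (+)t^(-17) = -1.97845e-18
  (+)t^(-15) = -2.39392e-16
Sum = (-1.2472e-48) + (-1.37192e-47) + (-1.50911e-46) + (-1.66002e-45) + (-1.82603e-44) + (-2.00863e-43) + (-2.20949e-42) + (-2.43044e-41) + (-2.67349e-40) + (-2.94083e-39) + (-3.23492e-38) + (-3.55841e-37) + (-3.91425e-36) + (-4.30568e-35) + (-4.73624e-34) + (-5.20987e-33) + (-5.73086e-32) + (-6.30394e-31) + (-6.93433e-30) + (-7.62777e-29) + (-8.39055e-28) + (-9.2296e-27) + (-1.01526e-25) + (-1.11678e-24) + (-1.22846e-23) + (-1.35131e-22) + (-1.48644e-21) + (-1.63508e-20) + (-1.79859e-19) + (-1.97845e-18) + (-2.39392e-16)
= -2.415683407e-16
Rounded to 6 significant figures: -2.41568e-16

-2.41568e-16


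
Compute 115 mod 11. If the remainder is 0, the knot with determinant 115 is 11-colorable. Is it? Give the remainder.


Step 1: A knot is p-colorable if and only if p divides its determinant.
Step 2: Compute 115 mod 11.
115 = 10 * 11 + 5
Step 3: 115 mod 11 = 5
Step 4: The knot is 11-colorable: no

5


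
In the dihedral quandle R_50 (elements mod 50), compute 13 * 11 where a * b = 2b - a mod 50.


13 * 11 = 2*11 - 13 mod 50
= 22 - 13 mod 50
= 9 mod 50 = 9

9


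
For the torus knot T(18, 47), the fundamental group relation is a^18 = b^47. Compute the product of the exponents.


The relation is a^18 = b^47.
Product of exponents = 18 * 47
= 846

846


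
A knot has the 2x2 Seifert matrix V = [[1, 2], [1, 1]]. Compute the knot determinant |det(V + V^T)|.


Step 1: Form V + V^T where V = [[1, 2], [1, 1]]
  V^T = [[1, 1], [2, 1]]
  V + V^T = [[2, 3], [3, 2]]
Step 2: det(V + V^T) = 2*2 - 3*3
  = 4 - 9 = -5
Step 3: Knot determinant = |det(V + V^T)| = |-5| = 5

5


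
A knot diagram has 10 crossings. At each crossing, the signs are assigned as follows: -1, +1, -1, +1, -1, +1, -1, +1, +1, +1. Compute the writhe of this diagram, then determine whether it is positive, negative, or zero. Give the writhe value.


Step 1: Count positive crossings (+1).
Positive crossings: 6
Step 2: Count negative crossings (-1).
Negative crossings: 4
Step 3: Writhe = (positive) - (negative)
w = 6 - 4 = 2
Step 4: |w| = 2, and w is positive

2


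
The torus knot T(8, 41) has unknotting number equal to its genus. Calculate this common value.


For a torus knot T(p,q), both the unknotting number and genus equal (p-1)(q-1)/2.
= (8-1)(41-1)/2
= 7*40/2
= 280/2 = 140

140


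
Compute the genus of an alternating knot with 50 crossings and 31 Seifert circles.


For alternating knots, g = (c - s + 1)/2.
= (50 - 31 + 1)/2
= 20/2 = 10

10


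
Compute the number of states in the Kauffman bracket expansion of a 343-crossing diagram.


Each crossing contributes 2 choices (A-smoothing or B-smoothing).
Total states = 2^343 = 17917957937422433684459538244547554224973163977877196279199912807710334969441287563047019946172856926208

17917957937422433684459538244547554224973163977877196279199912807710334969441287563047019946172856926208


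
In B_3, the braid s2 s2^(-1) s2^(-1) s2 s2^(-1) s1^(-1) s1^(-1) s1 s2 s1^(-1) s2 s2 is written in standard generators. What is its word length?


The word length counts the number of generators (including inverses).
Listing each generator: s2, s2^(-1), s2^(-1), s2, s2^(-1), s1^(-1), s1^(-1), s1, s2, s1^(-1), s2, s2
There are 12 generators in this braid word.

12


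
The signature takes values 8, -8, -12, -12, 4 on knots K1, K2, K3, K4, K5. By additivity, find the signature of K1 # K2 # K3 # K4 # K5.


The signature is additive under connected sum.
signature(K1 # K2 # K3 # K4 # K5) = (8) + (-8) + (-12) + (-12) + (4)
= -20

-20


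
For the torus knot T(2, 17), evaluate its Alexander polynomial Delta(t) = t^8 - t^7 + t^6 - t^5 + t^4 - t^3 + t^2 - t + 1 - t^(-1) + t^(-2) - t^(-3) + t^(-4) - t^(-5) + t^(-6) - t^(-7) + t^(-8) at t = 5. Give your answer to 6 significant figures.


Substituting t = 5 into Delta(t) = t^8 - t^7 + t^6 - t^5 + t^4 - t^3 + t^2 - t + 1 - t^(-1) + t^(-2) - t^(-3) + t^(-4) - t^(-5) + t^(-6) - t^(-7) + t^(-8):
Term values: (390625) + (-78125) + (15625) + (-3125) + (625) + (-125) + (25) + (-5) + (1) + (-0.2) + (0.04) + (-0.008) + (0.0016) + (-0.00032) + (6.4e-05) + (-1.28e-05) + (2.56e-06)
Sum = 325520.8333
Rounded to 6 significant figures: 325521

325521


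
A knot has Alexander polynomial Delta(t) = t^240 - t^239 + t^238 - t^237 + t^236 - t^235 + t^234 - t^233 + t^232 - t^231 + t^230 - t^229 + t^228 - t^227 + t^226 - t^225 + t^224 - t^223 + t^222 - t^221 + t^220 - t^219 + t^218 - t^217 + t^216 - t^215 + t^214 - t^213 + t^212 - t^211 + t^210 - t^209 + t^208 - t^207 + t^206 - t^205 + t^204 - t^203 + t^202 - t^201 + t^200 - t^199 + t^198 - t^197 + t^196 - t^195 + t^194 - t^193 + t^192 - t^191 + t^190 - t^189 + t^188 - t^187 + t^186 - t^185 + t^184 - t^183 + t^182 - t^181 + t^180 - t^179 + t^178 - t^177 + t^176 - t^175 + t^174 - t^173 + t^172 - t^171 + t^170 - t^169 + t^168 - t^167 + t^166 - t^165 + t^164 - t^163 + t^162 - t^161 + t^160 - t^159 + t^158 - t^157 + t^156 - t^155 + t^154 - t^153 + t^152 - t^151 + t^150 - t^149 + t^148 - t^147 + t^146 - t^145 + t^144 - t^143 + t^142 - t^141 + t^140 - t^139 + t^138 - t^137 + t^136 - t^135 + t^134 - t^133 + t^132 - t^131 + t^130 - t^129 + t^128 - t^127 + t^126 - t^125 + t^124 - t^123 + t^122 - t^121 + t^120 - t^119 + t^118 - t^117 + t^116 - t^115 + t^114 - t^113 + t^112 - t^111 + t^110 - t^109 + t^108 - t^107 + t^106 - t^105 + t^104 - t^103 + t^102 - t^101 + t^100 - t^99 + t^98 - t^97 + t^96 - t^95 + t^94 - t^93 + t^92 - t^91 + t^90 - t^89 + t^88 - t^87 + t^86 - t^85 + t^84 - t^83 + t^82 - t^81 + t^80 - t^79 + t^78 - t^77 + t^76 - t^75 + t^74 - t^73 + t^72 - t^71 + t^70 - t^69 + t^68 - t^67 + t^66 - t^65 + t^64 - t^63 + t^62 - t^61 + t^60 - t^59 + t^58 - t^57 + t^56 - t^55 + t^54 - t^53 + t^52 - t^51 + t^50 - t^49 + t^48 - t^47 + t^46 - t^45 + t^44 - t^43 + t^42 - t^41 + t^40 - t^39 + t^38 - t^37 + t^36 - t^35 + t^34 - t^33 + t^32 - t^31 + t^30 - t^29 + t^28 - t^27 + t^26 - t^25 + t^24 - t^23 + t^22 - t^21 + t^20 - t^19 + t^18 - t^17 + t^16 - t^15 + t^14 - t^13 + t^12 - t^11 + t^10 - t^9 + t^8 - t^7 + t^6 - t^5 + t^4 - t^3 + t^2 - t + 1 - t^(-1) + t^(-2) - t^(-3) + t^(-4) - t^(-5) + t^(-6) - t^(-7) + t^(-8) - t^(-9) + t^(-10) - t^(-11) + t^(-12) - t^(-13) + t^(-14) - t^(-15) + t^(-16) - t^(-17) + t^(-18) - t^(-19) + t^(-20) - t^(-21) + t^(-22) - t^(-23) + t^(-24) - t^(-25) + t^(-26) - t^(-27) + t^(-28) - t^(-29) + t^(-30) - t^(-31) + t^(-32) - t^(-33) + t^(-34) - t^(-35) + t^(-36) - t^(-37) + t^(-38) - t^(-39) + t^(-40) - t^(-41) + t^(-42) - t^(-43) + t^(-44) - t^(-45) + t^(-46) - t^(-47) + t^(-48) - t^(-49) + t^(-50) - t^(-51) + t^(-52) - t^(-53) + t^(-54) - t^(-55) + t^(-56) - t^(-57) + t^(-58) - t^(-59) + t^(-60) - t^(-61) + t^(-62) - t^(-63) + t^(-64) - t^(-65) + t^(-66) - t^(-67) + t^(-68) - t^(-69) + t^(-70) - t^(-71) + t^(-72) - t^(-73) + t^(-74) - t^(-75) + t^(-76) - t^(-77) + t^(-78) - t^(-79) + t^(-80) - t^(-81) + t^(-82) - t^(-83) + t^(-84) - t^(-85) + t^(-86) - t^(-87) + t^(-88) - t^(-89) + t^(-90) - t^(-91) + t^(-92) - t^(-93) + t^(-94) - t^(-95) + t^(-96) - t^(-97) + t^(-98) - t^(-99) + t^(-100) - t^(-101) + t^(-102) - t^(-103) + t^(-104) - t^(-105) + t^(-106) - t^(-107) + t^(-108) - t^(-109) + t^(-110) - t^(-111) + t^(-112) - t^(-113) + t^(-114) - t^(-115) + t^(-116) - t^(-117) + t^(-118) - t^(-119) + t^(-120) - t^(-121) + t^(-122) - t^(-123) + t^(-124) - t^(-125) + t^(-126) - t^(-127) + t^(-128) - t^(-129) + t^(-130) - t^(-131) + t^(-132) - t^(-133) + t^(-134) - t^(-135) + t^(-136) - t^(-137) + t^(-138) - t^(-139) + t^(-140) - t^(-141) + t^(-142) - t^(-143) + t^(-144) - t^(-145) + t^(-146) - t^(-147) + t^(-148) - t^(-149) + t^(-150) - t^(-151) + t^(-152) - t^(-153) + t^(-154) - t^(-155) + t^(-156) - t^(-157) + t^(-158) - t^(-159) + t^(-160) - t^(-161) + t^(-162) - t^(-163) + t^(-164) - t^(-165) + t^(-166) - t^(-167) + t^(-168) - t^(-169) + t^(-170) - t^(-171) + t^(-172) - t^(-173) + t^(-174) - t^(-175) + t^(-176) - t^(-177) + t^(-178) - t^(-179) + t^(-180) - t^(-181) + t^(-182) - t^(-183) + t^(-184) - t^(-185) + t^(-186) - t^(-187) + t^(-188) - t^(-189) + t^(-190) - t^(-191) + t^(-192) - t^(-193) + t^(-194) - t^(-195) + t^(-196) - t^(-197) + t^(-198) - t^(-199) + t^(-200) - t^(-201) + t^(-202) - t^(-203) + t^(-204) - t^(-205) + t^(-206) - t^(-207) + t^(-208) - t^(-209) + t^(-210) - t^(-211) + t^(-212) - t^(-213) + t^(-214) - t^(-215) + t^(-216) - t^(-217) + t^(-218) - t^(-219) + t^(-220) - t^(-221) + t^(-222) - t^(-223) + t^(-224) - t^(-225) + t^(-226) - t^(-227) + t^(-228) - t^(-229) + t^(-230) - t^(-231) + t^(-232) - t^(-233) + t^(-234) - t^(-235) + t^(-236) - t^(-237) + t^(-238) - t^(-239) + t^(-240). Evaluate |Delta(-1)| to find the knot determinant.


Step 1: The polynomial has 481 terms with alternating signs, exponents from 240 down to -240.
Step 2: Substitute t = -1. The i-th term has coefficient (-1)^i and exponent (m-i),
  so its value is (-1)^i * (-1)^(m-i) = (-1)^m = 1 for every i.
Step 3: All 481 terms equal 1, so Delta(-1) = 481 * (1) = 481
Step 4: |Delta(-1)| = 481

481


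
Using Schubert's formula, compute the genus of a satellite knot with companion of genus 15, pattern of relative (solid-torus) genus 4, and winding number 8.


Schubert: g(satellite) = g_rel(pattern) + |winding| * g(companion),
where g_rel(pattern) is the genus of the pattern relative to the solid torus.
= 4 + 8 * 15
= 4 + 120 = 124

124


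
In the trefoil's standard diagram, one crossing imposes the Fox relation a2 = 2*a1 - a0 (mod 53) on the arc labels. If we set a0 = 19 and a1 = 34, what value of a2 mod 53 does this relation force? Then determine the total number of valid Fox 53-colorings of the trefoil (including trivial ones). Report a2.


Step 1: Apply the given crossing relation 2*a1 - a0 - a2 = 0 (mod 53).
  a2 = 2*a1 - a0 mod 53
  a2 = 2*34 - 19 mod 53
  a2 = 68 - 19 mod 53
  a2 = 49 mod 53 = 49
Step 2: The trefoil has determinant 3.
  Number of Fox p-colorings (p prime) is p^2 if p = 3, else p.
  Since 53 does not divide 3, only trivial (constant) colorings exist.
  (So the trial a0 = 19, a1 = 34 with a0 != a1 does NOT extend to a valid coloring of the whole trefoil: the other two crossing relations require 3*(a1 - a0) = 0 (mod 53), which fails.)
  Total colorings = 53
Step 3: a2 = 49, total Fox 53-colorings = 53

49


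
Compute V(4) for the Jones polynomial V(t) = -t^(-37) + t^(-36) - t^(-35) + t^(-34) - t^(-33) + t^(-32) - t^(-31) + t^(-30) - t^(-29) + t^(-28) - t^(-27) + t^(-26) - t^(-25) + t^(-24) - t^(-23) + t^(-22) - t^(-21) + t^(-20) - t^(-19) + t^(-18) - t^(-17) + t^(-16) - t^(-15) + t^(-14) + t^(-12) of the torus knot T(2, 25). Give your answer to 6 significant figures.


Substituting t = 4 into V(t) = -t^(-37) + t^(-36) - t^(-35) + t^(-34) - t^(-33) + t^(-32) - t^(-31) + t^(-30) - t^(-29) + t^(-28) - t^(-27) + t^(-26) - t^(-25) + t^(-24) - t^(-23) + t^(-22) - t^(-21) + t^(-20) - t^(-19) + t^(-18) - t^(-17) + t^(-16) - t^(-15) + t^(-14) + t^(-12):
  (-)t^(-37) = -5.29396e-23
  (+)t^(-36) = 2.11758e-22
  (-)t^(-35) = -8.47033e-22
  (+)t^(-34) = 3.38813e-21
  (-)t^(-33) = -1.35525e-20
  (+)t^(-32) = 5.42101e-20
  (-)t^(-31) = -2.1684e-19
  (+)t^(-30) = 8.67362e-19
  (-)t^(-29) = -3.46945e-18
  (+)t^(-28) = 1.38778e-17
  (-)t^(-27) = -5.55112e-17
  (+)t^(-26) = 2.22045e-16
  (-)t^(-25) = -8.88178e-16
  (+)t^(-24) = 3.55271e-15
  (-)t^(-23) = -1.42109e-14
  (+)t^(-22) = 5.68434e-14
  (-)t^(-21) = -2.27374e-13
  (+)t^(-20) = 9.09495e-13
  (-)t^(-19) = -3.63798e-12
  (+)t^(-18) = 1.45519e-11
  (-)t^(-17) = -5.82077e-11
  (+)t^(-16) = 2.32831e-10
  (-)t^(-15) = -9.31323e-10
  (+)t^(-14) = 3.72529e-09
  (+)t^(-12) = 5.96046e-08
Sum = (-5.29396e-23) + (2.11758e-22) + (-8.47033e-22) + (3.38813e-21) + (-1.35525e-20) + (5.42101e-20) + (-2.1684e-19) + (8.67362e-19) + (-3.46945e-18) + (1.38778e-17) + (-5.55112e-17) + (2.22045e-16) + (-8.88178e-16) + (3.55271e-15) + (-1.42109e-14) + (5.68434e-14) + (-2.27374e-13) + (9.09495e-13) + (-3.63798e-12) + (1.45519e-11) + (-5.82077e-11) + (2.32831e-10) + (-9.31323e-10) + (3.72529e-09) + (5.96046e-08)
= 6.258487701e-08
Rounded to 6 significant figures: 6.25849e-08

6.25849e-08
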